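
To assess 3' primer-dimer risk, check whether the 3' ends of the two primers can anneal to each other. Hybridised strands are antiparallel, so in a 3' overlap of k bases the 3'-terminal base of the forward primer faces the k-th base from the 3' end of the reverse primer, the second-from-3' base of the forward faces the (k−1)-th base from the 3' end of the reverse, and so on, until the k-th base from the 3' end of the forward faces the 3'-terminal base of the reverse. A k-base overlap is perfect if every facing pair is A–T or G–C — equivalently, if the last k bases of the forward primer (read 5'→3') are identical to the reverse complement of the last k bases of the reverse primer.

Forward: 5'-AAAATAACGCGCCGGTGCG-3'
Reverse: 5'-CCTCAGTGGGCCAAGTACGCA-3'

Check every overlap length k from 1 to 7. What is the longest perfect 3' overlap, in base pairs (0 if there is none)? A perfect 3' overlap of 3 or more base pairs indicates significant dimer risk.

Last 7 bases (5'→3') — forward …CGGTGCG, reverse …GTACGCA.
Reverse complement of the reverse primer's last 7 bases: TGCGTAC; its first k bases are the reverse complement of the reverse primer's last k bases, so a perfect k-base overlap needs the forward primer's last k bases to equal them.
Comparing (forward last k vs required): k=1: G vs T ✗; k=2: CG vs TG ✗; k=3: GCG vs TGC ✗; k=4: TGCG vs TGCG ✓; k=5: GTGCG vs TGCGT ✗; k=6: GGTGCG vs TGCGTA ✗; k=7: CGGTGCG vs TGCGTAC ✗.
Only k = 4 is perfect, so the longest perfect 3' overlap is 4.

Longest perfect overlap: 4 complementary base pairs; significant dimer risk (threshold 3).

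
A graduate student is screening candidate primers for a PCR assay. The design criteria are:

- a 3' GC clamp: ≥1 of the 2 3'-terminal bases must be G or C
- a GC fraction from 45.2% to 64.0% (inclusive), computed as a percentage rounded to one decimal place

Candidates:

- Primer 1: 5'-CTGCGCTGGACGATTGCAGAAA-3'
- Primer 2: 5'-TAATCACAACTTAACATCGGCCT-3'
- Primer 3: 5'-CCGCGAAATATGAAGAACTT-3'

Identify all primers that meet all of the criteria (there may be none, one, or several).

Primer 1 (22 nt, A=6 T=4 G=7 C=5): 3' end AA has 0 G/C, need ≥1 ✗; GC 12/22 = 54.5% ✓ — fails.
Primer 2 (23 nt, A=8 T=6 G=2 C=7): 3' end CT has 1 G/C ✓; GC 9/23 = 39.1%, outside 45.2–64.0% ✗ — fails.
Primer 3 (20 nt, A=8 T=4 G=4 C=4): 3' end TT has 0 G/C, need ≥1 ✗; GC 8/20 = 40.0%, outside 45.2–64.0% ✗ — fails.

None of the candidates satisfy all criteria.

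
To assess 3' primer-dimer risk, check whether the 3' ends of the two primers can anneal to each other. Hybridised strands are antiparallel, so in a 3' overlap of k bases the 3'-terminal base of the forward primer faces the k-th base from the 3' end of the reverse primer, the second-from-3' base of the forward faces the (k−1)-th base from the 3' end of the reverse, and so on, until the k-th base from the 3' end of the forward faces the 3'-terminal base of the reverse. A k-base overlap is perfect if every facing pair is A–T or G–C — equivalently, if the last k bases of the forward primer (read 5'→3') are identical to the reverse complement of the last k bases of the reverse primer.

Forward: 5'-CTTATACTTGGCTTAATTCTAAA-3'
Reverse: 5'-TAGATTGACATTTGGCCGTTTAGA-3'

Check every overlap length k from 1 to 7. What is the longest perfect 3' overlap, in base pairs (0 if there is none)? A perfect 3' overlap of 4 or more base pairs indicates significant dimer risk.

Last 7 bases (5'→3') — forward …TTCTAAA, reverse …GTTTAGA.
Reverse complement of the reverse primer's last 7 bases: TCTAAAC; its first k bases are the reverse complement of the reverse primer's last k bases, so a perfect k-base overlap needs the forward primer's last k bases to equal them.
Comparing (forward last k vs required): k=1: A vs T ✗; k=2: AA vs TC ✗; k=3: AAA vs TCT ✗; k=4: TAAA vs TCTA ✗; k=5: CTAAA vs TCTAA ✗; k=6: TCTAAA vs TCTAAA ✓; k=7: TTCTAAA vs TCTAAAC ✗.
Only k = 6 is perfect, so the longest perfect 3' overlap is 6.

Longest perfect overlap: 6 complementary base pairs; significant dimer risk (threshold 4).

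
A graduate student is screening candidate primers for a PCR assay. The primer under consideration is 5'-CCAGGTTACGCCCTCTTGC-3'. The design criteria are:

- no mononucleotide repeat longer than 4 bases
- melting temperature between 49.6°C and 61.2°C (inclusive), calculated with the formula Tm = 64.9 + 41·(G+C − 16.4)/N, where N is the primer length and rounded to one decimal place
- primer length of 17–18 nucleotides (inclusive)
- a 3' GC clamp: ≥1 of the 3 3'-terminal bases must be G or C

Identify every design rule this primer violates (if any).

Fails: length.

Base counts: A=2, T=5, G=4, C=8 (length 19).
homopolymer run: longest run = 3 ✓
Tm: Tm = 64.9 + 41·(12 − 16.4)/19 = 55.4°C ✓
length: length 19, outside 17–18 ✗
GC clamp: 3' end TGC has 2 G/C ✓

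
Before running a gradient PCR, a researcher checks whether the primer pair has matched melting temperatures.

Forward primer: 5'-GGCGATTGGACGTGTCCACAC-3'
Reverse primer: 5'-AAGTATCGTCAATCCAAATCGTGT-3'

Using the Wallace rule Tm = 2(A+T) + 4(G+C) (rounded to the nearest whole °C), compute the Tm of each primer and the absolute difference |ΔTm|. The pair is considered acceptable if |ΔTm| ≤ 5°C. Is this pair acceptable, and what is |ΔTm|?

Forward: A=4 T=4 G=7 C=6 → Tm = 2·8 + 4·13 = 68°C.
Reverse: A=8 T=7 G=4 C=5 → Tm = 2·15 + 4·9 = 66°C.
|ΔTm| = |68 − 66| = 2°C, ≤ 5°C.

|ΔTm| = 2°C; the pair is acceptable.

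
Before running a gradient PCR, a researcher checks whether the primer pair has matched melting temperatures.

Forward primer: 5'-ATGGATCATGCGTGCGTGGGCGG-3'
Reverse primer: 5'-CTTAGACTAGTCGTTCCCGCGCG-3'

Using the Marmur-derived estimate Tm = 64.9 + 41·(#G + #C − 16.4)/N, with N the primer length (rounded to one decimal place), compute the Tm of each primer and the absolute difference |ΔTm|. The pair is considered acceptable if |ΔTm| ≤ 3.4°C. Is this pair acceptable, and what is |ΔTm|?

Forward: G+C = 15, N = 23 → Tm = 64.9 + 41·(15 − 16.4)/23 = 62.4°C.
Reverse: G+C = 14, N = 23 → Tm = 64.9 + 41·(14 − 16.4)/23 = 60.6°C.
|ΔTm| = |62.4 − 60.6| = 1.8°C, ≤ 3.4°C.

|ΔTm| = 1.8°C; the pair is acceptable.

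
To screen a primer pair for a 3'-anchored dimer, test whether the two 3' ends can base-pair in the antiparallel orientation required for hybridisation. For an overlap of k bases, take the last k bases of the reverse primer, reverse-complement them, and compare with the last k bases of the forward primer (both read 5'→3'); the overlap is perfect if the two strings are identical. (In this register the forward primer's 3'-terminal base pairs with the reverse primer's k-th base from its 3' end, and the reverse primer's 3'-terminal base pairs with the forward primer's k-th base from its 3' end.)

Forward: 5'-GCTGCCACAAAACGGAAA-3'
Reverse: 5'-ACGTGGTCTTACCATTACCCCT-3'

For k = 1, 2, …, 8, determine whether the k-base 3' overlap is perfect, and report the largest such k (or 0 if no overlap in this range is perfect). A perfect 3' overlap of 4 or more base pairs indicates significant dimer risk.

Longest perfect overlap: 1 complementary base pair; below the dimer-risk threshold (threshold 4).

Last 8 bases (5'→3') — forward …AACGGAAA, reverse …TTACCCCT.
Reverse complement of the reverse primer's last 8 bases: AGGGGTAA; its first k bases are the reverse complement of the reverse primer's last k bases, so a perfect k-base overlap needs the forward primer's last k bases to equal them.
Comparing (forward last k vs required): k=1: A vs A ✓; k=2: AA vs AG ✗; k=3: AAA vs AGG ✗; k=4: GAAA vs AGGG ✗; k=5: GGAAA vs AGGGG ✗; k=6: CGGAAA vs AGGGGT ✗; k=7: ACGGAAA vs AGGGGTA ✗; k=8: AACGGAAA vs AGGGGTAA ✗.
Only k = 1 is perfect, so the longest perfect 3' overlap is 1.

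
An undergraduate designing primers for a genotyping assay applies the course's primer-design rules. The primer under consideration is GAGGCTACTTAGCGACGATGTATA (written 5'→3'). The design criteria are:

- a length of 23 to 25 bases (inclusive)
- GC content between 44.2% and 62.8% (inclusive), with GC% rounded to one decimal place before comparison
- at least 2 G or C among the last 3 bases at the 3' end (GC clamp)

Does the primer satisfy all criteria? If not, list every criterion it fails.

Base counts: A=7, T=6, G=7, C=4 (length 24).
length: length 24 ✓
GC content: GC 11/24 = 45.8% ✓
GC clamp: 3' end ATA has 0 G/C, need ≥2 ✗

Fails: GC clamp.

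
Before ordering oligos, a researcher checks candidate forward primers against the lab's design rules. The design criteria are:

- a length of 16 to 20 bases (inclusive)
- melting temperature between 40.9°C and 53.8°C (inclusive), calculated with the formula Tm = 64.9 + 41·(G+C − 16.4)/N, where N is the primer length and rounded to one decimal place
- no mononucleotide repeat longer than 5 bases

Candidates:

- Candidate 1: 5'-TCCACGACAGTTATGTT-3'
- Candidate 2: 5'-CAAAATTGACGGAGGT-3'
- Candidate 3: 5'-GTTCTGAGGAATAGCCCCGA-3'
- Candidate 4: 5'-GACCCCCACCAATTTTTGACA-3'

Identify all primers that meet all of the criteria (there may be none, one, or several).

Candidate 1 (17 nt, A=4 T=6 G=3 C=4): length 17 ✓; Tm = 64.9 + 41·(7 − 16.4)/17 = 42.2°C ✓; longest run = 2 ✓ — passes.
Candidate 2 (16 nt, A=6 T=3 G=5 C=2): length 16 ✓; Tm = 64.9 + 41·(7 − 16.4)/16 = 40.8°C, outside 40.9–53.8°C ✗; longest run = 4 ✓ — fails.
Candidate 3 (20 nt, A=5 T=4 G=6 C=5): length 20 ✓; Tm = 64.9 + 41·(11 − 16.4)/20 = 53.8°C ✓; longest run = 4 ✓ — passes.
Candidate 4 (21 nt, A=6 T=5 G=2 C=8): length 21, outside 16–20 ✗; Tm = 64.9 + 41·(10 − 16.4)/21 = 52.4°C ✓; longest run = 5 ✓ — fails.

Candidate 1 and Candidate 3.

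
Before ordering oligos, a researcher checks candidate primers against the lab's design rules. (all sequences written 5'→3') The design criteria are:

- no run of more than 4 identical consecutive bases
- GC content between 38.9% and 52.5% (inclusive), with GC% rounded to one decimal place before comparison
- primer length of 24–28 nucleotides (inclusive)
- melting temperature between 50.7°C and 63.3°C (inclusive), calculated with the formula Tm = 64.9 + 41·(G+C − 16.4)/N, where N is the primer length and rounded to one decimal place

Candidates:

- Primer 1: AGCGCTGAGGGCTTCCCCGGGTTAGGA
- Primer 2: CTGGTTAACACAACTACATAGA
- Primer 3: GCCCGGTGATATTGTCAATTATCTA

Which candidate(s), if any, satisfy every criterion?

Primer 3 only.

Primer 1 (27 nt, A=4 T=5 G=11 C=7): longest run = 4 ✓; GC 18/27 = 66.7%, outside 38.9–52.5% ✗; length 27 ✓; Tm = 64.9 + 41·(18 − 16.4)/27 = 67.3°C, outside 50.7–63.3°C ✗ — fails.
Primer 2 (22 nt, A=9 T=5 G=3 C=5): longest run = 2 ✓; GC 8/22 = 36.4%, outside 38.9–52.5% ✗; length 22, outside 24–28 ✗; Tm = 64.9 + 41·(8 − 16.4)/22 = 49.2°C, outside 50.7–63.3°C ✗ — fails.
Primer 3 (25 nt, A=6 T=9 G=5 C=5): longest run = 3 ✓; GC 10/25 = 40.0% ✓; length 25 ✓; Tm = 64.9 + 41·(10 − 16.4)/25 = 54.4°C ✓ — passes.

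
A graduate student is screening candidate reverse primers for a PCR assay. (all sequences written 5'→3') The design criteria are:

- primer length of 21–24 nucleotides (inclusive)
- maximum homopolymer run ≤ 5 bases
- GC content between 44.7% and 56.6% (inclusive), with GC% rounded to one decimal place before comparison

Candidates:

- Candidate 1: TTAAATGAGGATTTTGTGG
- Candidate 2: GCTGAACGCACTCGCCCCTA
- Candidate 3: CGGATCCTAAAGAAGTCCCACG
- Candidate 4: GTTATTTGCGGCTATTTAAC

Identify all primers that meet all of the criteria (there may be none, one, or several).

Candidate 3 only.

Candidate 1 (19 nt, A=5 T=8 G=6 C=0): length 19, outside 21–24 ✗; longest run = 4 ✓; GC 6/19 = 31.6%, outside 44.7–56.6% ✗ — fails.
Candidate 2 (20 nt, A=4 T=3 G=4 C=9): length 20, outside 21–24 ✗; longest run = 4 ✓; GC 13/20 = 65.0%, outside 44.7–56.6% ✗ — fails.
Candidate 3 (22 nt, A=7 T=3 G=5 C=7): length 22 ✓; longest run = 3 ✓; GC 12/22 = 54.5% ✓ — passes.
Candidate 4 (20 nt, A=4 T=9 G=4 C=3): length 20, outside 21–24 ✗; longest run = 3 ✓; GC 7/20 = 35.0%, outside 44.7–56.6% ✗ — fails.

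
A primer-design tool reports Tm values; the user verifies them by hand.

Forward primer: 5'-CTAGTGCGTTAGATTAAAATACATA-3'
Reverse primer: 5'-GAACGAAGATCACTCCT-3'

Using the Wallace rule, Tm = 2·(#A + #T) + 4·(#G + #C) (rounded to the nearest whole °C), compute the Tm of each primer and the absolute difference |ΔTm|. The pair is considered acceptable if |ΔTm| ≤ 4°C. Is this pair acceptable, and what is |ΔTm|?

|ΔTm| = 14°C; the pair is not acceptable.

Forward: A=10 T=8 G=4 C=3 → Tm = 2·18 + 4·7 = 64°C.
Reverse: A=6 T=3 G=3 C=5 → Tm = 2·9 + 4·8 = 50°C.
|ΔTm| = |64 − 50| = 14°C, > 4°C.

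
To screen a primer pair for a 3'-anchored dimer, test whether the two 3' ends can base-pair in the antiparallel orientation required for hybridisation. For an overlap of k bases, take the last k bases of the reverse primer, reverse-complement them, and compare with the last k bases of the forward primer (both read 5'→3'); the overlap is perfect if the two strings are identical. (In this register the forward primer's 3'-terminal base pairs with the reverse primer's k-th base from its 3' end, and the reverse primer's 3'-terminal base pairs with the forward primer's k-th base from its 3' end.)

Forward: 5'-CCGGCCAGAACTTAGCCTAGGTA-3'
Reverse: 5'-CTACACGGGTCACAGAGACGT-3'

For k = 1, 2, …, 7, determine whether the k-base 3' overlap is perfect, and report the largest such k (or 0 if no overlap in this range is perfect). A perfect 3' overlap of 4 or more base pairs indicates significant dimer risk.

Last 7 bases (5'→3') — forward …CTAGGTA, reverse …GAGACGT.
Reverse complement of the reverse primer's last 7 bases: ACGTCTC; its first k bases are the reverse complement of the reverse primer's last k bases, so a perfect k-base overlap needs the forward primer's last k bases to equal them.
Comparing (forward last k vs required): k=1: A vs A ✓; k=2: TA vs AC ✗; k=3: GTA vs ACG ✗; k=4: GGTA vs ACGT ✗; k=5: AGGTA vs ACGTC ✗; k=6: TAGGTA vs ACGTCT ✗; k=7: CTAGGTA vs ACGTCTC ✗.
Only k = 1 is perfect, so the longest perfect 3' overlap is 1.

Longest perfect overlap: 1 complementary base pair; below the dimer-risk threshold (threshold 4).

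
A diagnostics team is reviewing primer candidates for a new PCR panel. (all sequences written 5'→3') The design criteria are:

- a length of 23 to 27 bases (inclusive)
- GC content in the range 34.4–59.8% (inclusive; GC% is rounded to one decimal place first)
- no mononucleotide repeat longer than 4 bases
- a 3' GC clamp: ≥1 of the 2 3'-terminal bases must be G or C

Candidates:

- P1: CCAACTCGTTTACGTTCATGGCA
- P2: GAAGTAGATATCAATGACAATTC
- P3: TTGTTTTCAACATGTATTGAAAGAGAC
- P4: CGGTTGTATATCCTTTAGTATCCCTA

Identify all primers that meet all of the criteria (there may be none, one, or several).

P1 only.

P1 (23 nt, A=5 T=7 G=4 C=7): length 23 ✓; GC 11/23 = 47.8% ✓; longest run = 3 ✓; 3' end CA has 1 G/C ✓ — passes.
P2 (23 nt, A=10 T=6 G=4 C=3): length 23 ✓; GC 7/23 = 30.4%, outside 34.4–59.8% ✗; longest run = 2 ✓; 3' end TC has 1 G/C ✓ — fails.
P3 (27 nt, A=9 T=10 G=5 C=3): length 27 ✓; GC 8/27 = 29.6%, outside 34.4–59.8% ✗; longest run = 4 ✓; 3' end AC has 1 G/C ✓ — fails.
P4 (26 nt, A=5 T=11 G=4 C=6): length 26 ✓; GC 10/26 = 38.5% ✓; longest run = 3 ✓; 3' end TA has 0 G/C, need ≥1 ✗ — fails.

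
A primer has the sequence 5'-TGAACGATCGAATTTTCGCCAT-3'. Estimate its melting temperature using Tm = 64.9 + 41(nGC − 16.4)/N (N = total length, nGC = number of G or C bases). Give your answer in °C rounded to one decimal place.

Base counts: A=6, T=7, G=4, C=5; G+C = 9, N = 22.
Tm = 64.9 + 41·(9 − 16.4)/22 = 64.9 + -303.40/22 = 51.1°C.

51.1°C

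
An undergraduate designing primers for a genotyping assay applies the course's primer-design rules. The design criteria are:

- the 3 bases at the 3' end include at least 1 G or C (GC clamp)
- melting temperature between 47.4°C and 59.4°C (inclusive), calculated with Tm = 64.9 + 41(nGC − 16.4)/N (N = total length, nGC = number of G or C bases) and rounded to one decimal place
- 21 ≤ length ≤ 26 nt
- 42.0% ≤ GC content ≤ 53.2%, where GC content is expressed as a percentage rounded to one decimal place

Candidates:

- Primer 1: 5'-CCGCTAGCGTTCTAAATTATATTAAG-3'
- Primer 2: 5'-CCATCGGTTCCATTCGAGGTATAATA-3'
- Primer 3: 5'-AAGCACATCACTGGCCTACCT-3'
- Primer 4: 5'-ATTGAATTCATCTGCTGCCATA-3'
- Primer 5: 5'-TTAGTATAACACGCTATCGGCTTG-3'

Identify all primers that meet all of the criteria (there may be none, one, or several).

Primer 1 (26 nt, A=8 T=9 G=4 C=5): 3' end AAG has 1 G/C ✓; Tm = 64.9 + 41·(9 − 16.4)/26 = 53.2°C ✓; length 26 ✓; GC 9/26 = 34.6%, outside 42.0–53.2% ✗ — fails.
Primer 2 (26 nt, A=7 T=8 G=5 C=6): 3' end ATA has 0 G/C, need ≥1 ✗; Tm = 64.9 + 41·(11 − 16.4)/26 = 56.4°C ✓; length 26 ✓; GC 11/26 = 42.3% ✓ — fails.
Primer 3 (21 nt, A=6 T=4 G=3 C=8): 3' end CCT has 2 G/C ✓; Tm = 64.9 + 41·(11 − 16.4)/21 = 54.4°C ✓; length 21 ✓; GC 11/21 = 52.4% ✓ — passes.
Primer 4 (22 nt, A=6 T=8 G=3 C=5): 3' end ATA has 0 G/C, need ≥1 ✗; Tm = 64.9 + 41·(8 − 16.4)/22 = 49.2°C ✓; length 22 ✓; GC 8/22 = 36.4%, outside 42.0–53.2% ✗ — fails.
Primer 5 (24 nt, A=6 T=8 G=5 C=5): 3' end TTG has 1 G/C ✓; Tm = 64.9 + 41·(10 − 16.4)/24 = 54.0°C ✓; length 24 ✓; GC 10/24 = 41.7%, outside 42.0–53.2% ✗ — fails.

Primer 3 only.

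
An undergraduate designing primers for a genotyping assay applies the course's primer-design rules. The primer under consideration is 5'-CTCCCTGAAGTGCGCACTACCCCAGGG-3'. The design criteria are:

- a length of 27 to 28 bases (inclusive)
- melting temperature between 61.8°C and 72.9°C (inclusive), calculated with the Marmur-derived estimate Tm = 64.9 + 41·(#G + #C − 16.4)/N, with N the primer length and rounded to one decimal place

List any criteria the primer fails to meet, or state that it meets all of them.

Meets all criteria.

Base counts: A=5, T=4, G=7, C=11 (length 27).
length: length 27 ✓
Tm: Tm = 64.9 + 41·(18 − 16.4)/27 = 67.3°C ✓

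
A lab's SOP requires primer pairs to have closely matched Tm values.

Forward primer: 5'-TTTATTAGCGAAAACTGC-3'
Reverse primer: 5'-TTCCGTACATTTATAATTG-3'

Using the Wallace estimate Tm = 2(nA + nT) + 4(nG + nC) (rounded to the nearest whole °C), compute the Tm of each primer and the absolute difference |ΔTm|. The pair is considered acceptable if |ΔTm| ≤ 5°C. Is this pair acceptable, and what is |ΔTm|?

Forward: A=6 T=6 G=3 C=3 → Tm = 2·12 + 4·6 = 48°C.
Reverse: A=5 T=9 G=2 C=3 → Tm = 2·14 + 4·5 = 48°C.
|ΔTm| = |48 − 48| = 0°C, ≤ 5°C.

|ΔTm| = 0°C; the pair is acceptable.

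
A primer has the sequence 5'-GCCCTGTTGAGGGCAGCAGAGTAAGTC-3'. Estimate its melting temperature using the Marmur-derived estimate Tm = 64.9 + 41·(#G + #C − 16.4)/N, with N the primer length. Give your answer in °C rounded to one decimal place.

Base counts: A=6, T=5, G=10, C=6; G+C = 16, N = 27.
Tm = 64.9 + 41·(16 − 16.4)/27 = 64.9 + -16.40/27 = 64.3°C.

64.3°C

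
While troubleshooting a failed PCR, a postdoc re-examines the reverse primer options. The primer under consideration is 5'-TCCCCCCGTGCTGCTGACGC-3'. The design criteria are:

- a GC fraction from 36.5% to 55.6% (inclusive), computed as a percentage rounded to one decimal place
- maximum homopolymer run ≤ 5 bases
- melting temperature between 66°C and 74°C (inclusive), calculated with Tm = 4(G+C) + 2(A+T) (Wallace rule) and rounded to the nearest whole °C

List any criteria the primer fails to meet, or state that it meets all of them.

Base counts: A=1, T=4, G=5, C=10 (length 20).
GC content: GC 15/20 = 75.0%, outside 36.5–55.6% ✗
homopolymer run: longest run = 6, exceeds 5 ✗
Tm: Tm = 2·5 + 4·15 = 70°C ✓

Fails: GC content, homopolymer run.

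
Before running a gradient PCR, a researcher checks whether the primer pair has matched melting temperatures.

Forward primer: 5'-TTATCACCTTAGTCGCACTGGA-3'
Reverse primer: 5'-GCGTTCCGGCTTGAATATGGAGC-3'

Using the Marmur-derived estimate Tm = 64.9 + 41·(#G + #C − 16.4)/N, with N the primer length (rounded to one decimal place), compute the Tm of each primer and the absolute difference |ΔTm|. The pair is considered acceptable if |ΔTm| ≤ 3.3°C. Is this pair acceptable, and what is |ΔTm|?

Forward: G+C = 10, N = 22 → Tm = 64.9 + 41·(10 − 16.4)/22 = 53.0°C.
Reverse: G+C = 13, N = 23 → Tm = 64.9 + 41·(13 − 16.4)/23 = 58.8°C.
|ΔTm| = |53.0 − 58.8| = 5.8°C, > 3.3°C.

|ΔTm| = 5.8°C; the pair is not acceptable.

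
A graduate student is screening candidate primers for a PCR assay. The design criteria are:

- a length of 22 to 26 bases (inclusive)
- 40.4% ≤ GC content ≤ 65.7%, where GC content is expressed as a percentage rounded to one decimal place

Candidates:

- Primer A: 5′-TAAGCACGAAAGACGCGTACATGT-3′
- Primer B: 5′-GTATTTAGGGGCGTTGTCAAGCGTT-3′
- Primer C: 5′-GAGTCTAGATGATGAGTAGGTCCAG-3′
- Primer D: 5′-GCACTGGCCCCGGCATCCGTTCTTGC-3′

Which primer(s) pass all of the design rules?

Primer A (24 nt, A=9 T=4 G=6 C=5): length 24 ✓; GC 11/24 = 45.8% ✓ — passes.
Primer B (25 nt, A=4 T=9 G=9 C=3): length 25 ✓; GC 12/25 = 48.0% ✓ — passes.
Primer C (25 nt, A=7 T=6 G=9 C=3): length 25 ✓; GC 12/25 = 48.0% ✓ — passes.
Primer D (26 nt, A=2 T=6 G=7 C=11): length 26 ✓; GC 18/26 = 69.2%, outside 40.4–65.7% ✗ — fails.

Primer A, Primer B and Primer C.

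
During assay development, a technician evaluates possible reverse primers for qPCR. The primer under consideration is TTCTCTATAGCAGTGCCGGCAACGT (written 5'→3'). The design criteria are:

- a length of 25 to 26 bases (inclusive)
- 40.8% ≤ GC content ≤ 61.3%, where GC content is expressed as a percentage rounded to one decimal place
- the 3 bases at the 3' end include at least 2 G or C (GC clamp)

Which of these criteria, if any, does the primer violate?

Meets all criteria.

Base counts: A=5, T=7, G=6, C=7 (length 25).
length: length 25 ✓
GC content: GC 13/25 = 52.0% ✓
GC clamp: 3' end CGT has 2 G/C ✓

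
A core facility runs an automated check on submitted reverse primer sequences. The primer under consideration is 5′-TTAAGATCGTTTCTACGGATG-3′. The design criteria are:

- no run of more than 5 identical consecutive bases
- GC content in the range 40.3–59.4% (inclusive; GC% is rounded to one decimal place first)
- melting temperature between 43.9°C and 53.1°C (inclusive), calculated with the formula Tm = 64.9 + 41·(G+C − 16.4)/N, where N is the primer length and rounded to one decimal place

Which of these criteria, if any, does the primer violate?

Fails: GC content.

Base counts: A=5, T=8, G=5, C=3 (length 21).
homopolymer run: longest run = 3 ✓
GC content: GC 8/21 = 38.1%, outside 40.3–59.4% ✗
Tm: Tm = 64.9 + 41·(8 − 16.4)/21 = 48.5°C ✓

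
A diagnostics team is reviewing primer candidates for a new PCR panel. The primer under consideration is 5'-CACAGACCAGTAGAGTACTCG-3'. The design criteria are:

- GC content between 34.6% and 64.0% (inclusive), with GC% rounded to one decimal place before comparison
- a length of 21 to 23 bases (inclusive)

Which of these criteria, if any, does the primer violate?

Meets all criteria.

Base counts: A=7, T=3, G=5, C=6 (length 21).
GC content: GC 11/21 = 52.4% ✓
length: length 21 ✓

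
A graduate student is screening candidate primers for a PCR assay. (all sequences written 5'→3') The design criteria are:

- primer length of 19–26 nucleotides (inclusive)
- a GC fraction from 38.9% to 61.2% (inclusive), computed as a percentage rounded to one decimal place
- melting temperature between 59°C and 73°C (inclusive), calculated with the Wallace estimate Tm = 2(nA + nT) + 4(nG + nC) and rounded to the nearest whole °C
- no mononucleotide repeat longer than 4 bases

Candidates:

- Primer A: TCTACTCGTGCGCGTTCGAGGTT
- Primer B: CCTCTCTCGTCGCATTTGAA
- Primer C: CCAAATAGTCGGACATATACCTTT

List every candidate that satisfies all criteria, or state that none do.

Primer A and Primer B.

Primer A (23 nt, A=2 T=8 G=7 C=6): length 23 ✓; GC 13/23 = 56.5% ✓; Tm = 2·10 + 4·13 = 72°C ✓; longest run = 2 ✓ — passes.
Primer B (20 nt, A=3 T=7 G=3 C=7): length 20 ✓; GC 10/20 = 50.0% ✓; Tm = 2·10 + 4·10 = 60°C ✓; longest run = 3 ✓ — passes.
Primer C (24 nt, A=8 T=7 G=3 C=6): length 24 ✓; GC 9/24 = 37.5%, outside 38.9–61.2% ✗; Tm = 2·15 + 4·9 = 66°C ✓; longest run = 3 ✓ — fails.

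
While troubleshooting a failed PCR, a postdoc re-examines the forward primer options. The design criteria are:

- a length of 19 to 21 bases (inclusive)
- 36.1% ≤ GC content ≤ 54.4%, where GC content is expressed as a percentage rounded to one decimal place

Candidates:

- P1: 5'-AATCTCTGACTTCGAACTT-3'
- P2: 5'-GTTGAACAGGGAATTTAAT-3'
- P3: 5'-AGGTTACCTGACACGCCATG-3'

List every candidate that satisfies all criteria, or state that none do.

P1 (19 nt, A=5 T=7 G=2 C=5): length 19 ✓; GC 7/19 = 36.8% ✓ — passes.
P2 (19 nt, A=7 T=6 G=5 C=1): length 19 ✓; GC 6/19 = 31.6%, outside 36.1–54.4% ✗ — fails.
P3 (20 nt, A=5 T=4 G=5 C=6): length 20 ✓; GC 11/20 = 55.0%, outside 36.1–54.4% ✗ — fails.

P1 only.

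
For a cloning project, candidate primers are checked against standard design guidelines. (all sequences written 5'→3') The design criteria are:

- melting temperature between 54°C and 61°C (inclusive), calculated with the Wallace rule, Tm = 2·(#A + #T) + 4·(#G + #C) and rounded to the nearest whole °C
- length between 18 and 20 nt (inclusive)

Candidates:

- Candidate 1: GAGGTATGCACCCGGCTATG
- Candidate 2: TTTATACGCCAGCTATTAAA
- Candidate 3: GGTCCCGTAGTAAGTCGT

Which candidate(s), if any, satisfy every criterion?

Candidate 3 only.

Candidate 1 (20 nt, A=4 T=4 G=7 C=5): Tm = 2·8 + 4·12 = 64°C, outside 54–61°C ✗; length 20 ✓ — fails.
Candidate 2 (20 nt, A=7 T=7 G=2 C=4): Tm = 2·14 + 4·6 = 52°C, outside 54–61°C ✗; length 20 ✓ — fails.
Candidate 3 (18 nt, A=3 T=5 G=6 C=4): Tm = 2·8 + 4·10 = 56°C ✓; length 18 ✓ — passes.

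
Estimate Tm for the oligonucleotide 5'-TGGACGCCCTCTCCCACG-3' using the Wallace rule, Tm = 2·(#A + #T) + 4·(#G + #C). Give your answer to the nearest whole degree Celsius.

Base counts: A=2, T=3, G=4, C=9 (length 18).
Tm = 2·(2+3) + 4·(4+9) = 2·5 + 4·13 = 10 + 52 = 62°C.

62°C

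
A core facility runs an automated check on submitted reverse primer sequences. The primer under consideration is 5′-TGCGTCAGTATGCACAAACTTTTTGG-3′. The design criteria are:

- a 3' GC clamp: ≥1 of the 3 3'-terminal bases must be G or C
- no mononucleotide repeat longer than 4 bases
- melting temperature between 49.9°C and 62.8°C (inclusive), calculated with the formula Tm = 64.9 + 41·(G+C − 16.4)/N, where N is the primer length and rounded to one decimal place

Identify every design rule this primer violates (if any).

Fails: homopolymer run.

Base counts: A=6, T=9, G=6, C=5 (length 26).
GC clamp: 3' end TGG has 2 G/C ✓
homopolymer run: longest run = 5, exceeds 4 ✗
Tm: Tm = 64.9 + 41·(11 − 16.4)/26 = 56.4°C ✓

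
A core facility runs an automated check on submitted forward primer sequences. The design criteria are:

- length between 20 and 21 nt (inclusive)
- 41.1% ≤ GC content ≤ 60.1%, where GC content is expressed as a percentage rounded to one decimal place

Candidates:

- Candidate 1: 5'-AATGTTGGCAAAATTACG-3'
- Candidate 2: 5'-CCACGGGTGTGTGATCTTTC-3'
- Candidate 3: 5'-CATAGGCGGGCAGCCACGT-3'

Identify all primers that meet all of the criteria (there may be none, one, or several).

Candidate 1 (18 nt, A=7 T=5 G=4 C=2): length 18, outside 20–21 ✗; GC 6/18 = 33.3%, outside 41.1–60.1% ✗ — fails.
Candidate 2 (20 nt, A=2 T=7 G=6 C=5): length 20 ✓; GC 11/20 = 55.0% ✓ — passes.
Candidate 3 (19 nt, A=4 T=2 G=7 C=6): length 19, outside 20–21 ✗; GC 13/19 = 68.4%, outside 41.1–60.1% ✗ — fails.

Candidate 2 only.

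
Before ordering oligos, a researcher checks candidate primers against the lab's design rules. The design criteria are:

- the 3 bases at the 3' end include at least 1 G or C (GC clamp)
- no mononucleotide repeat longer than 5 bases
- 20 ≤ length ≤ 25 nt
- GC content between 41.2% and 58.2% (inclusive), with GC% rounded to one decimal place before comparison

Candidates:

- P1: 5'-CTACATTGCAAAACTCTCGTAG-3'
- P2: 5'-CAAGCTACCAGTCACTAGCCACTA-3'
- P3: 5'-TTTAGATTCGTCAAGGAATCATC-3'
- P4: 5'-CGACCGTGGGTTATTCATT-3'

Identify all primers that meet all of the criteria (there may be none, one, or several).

P2 only.

P1 (22 nt, A=7 T=6 G=3 C=6): 3' end TAG has 1 G/C ✓; longest run = 4 ✓; length 22 ✓; GC 9/22 = 40.9%, outside 41.2–58.2% ✗ — fails.
P2 (24 nt, A=8 T=4 G=3 C=9): 3' end CTA has 1 G/C ✓; longest run = 2 ✓; length 24 ✓; GC 12/24 = 50.0% ✓ — passes.
P3 (23 nt, A=7 T=8 G=4 C=4): 3' end ATC has 1 G/C ✓; longest run = 3 ✓; length 23 ✓; GC 8/23 = 34.8%, outside 41.2–58.2% ✗ — fails.
P4 (19 nt, A=3 T=7 G=5 C=4): 3' end ATT has 0 G/C, need ≥1 ✗; longest run = 3 ✓; length 19, outside 20–25 ✗; GC 9/19 = 47.4% ✓ — fails.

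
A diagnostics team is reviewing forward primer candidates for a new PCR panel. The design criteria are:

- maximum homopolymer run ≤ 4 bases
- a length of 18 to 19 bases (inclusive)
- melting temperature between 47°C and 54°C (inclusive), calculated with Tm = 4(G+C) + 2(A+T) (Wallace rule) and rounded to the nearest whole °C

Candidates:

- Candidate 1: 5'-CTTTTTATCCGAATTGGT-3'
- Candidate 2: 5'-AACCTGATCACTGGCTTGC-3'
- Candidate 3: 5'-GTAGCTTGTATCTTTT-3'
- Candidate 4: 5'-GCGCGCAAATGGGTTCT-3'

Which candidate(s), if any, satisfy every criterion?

Candidate 1 (18 nt, A=3 T=9 G=3 C=3): longest run = 5, exceeds 4 ✗; length 18 ✓; Tm = 2·12 + 4·6 = 48°C ✓ — fails.
Candidate 2 (19 nt, A=4 T=5 G=4 C=6): longest run = 2 ✓; length 19 ✓; Tm = 2·9 + 4·10 = 58°C, outside 47–54°C ✗ — fails.
Candidate 3 (16 nt, A=2 T=9 G=3 C=2): longest run = 4 ✓; length 16, outside 18–19 ✗; Tm = 2·11 + 4·5 = 42°C, outside 47–54°C ✗ — fails.
Candidate 4 (17 nt, A=3 T=4 G=6 C=4): longest run = 3 ✓; length 17, outside 18–19 ✗; Tm = 2·7 + 4·10 = 54°C ✓ — fails.

None of the candidates satisfy all criteria.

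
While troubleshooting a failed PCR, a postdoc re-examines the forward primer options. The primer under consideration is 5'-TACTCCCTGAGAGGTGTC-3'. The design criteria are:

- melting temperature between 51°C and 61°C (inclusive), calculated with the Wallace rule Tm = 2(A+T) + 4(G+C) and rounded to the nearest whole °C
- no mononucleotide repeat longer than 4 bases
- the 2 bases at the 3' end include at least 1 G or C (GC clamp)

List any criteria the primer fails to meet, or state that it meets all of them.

Base counts: A=3, T=5, G=5, C=5 (length 18).
Tm: Tm = 2·8 + 4·10 = 56°C ✓
homopolymer run: longest run = 3 ✓
GC clamp: 3' end TC has 1 G/C ✓

Meets all criteria.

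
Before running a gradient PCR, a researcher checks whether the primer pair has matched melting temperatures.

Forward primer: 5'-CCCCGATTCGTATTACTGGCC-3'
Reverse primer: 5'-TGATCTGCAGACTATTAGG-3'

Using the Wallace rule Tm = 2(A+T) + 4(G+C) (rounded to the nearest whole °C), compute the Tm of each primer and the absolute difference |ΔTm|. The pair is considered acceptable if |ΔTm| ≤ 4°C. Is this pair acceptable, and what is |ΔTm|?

Forward: A=3 T=6 G=4 C=8 → Tm = 2·9 + 4·12 = 66°C.
Reverse: A=5 T=6 G=5 C=3 → Tm = 2·11 + 4·8 = 54°C.
|ΔTm| = |66 − 54| = 12°C, > 4°C.

|ΔTm| = 12°C; the pair is not acceptable.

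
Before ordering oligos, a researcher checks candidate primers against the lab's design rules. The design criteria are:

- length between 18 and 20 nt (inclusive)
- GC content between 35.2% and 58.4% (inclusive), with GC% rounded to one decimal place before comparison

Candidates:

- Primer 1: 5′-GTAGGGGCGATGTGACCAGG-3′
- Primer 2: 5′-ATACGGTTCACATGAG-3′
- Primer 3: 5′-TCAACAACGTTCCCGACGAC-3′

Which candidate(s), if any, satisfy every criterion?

Primer 3 only.

Primer 1 (20 nt, A=4 T=3 G=10 C=3): length 20 ✓; GC 13/20 = 65.0%, outside 35.2–58.4% ✗ — fails.
Primer 2 (16 nt, A=5 T=4 G=4 C=3): length 16, outside 18–20 ✗; GC 7/16 = 43.8% ✓ — fails.
Primer 3 (20 nt, A=6 T=3 G=3 C=8): length 20 ✓; GC 11/20 = 55.0% ✓ — passes.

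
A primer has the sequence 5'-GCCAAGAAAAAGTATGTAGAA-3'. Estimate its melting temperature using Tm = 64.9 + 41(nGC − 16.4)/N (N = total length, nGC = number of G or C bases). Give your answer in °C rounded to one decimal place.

Base counts: A=11, T=3, G=5, C=2; G+C = 7, N = 21.
Tm = 64.9 + 41·(7 − 16.4)/21 = 64.9 + -385.40/21 = 46.5°C.

46.5°C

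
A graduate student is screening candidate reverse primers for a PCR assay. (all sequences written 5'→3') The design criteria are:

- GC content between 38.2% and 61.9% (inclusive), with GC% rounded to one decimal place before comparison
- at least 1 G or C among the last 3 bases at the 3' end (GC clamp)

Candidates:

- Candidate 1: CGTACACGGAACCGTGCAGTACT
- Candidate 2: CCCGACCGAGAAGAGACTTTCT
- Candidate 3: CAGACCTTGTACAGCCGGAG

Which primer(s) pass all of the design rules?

Candidate 1 (23 nt, A=6 T=4 G=6 C=7): GC 13/23 = 56.5% ✓; 3' end ACT has 1 G/C ✓ — passes.
Candidate 2 (22 nt, A=6 T=4 G=5 C=7): GC 12/22 = 54.5% ✓; 3' end TCT has 1 G/C ✓ — passes.
Candidate 3 (20 nt, A=5 T=3 G=6 C=6): GC 12/20 = 60.0% ✓; 3' end GAG has 2 G/C ✓ — passes.

Candidate 1, Candidate 2 and Candidate 3.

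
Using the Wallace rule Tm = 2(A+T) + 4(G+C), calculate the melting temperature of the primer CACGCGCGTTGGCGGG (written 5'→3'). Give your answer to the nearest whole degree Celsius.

58°C

Base counts: A=1, T=2, G=8, C=5 (length 16).
Tm = 2·(1+2) + 4·(8+5) = 2·3 + 4·13 = 6 + 52 = 58°C.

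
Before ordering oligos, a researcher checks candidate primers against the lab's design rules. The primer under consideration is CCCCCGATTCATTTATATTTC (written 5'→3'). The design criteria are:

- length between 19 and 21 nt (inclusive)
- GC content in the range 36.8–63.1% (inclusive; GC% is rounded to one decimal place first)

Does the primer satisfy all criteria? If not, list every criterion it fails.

Base counts: A=4, T=9, G=1, C=7 (length 21).
length: length 21 ✓
GC content: GC 8/21 = 38.1% ✓

Meets all criteria.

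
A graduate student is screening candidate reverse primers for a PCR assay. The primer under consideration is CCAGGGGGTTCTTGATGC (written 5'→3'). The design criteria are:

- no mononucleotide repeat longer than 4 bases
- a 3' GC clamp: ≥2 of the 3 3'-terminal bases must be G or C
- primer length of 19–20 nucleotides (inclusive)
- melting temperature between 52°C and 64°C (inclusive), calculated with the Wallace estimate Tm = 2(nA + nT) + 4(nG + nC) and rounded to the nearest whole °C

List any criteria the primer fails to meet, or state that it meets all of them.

Fails: homopolymer run, length.

Base counts: A=2, T=5, G=7, C=4 (length 18).
homopolymer run: longest run = 5, exceeds 4 ✗
GC clamp: 3' end TGC has 2 G/C ✓
length: length 18, outside 19–20 ✗
Tm: Tm = 2·7 + 4·11 = 58°C ✓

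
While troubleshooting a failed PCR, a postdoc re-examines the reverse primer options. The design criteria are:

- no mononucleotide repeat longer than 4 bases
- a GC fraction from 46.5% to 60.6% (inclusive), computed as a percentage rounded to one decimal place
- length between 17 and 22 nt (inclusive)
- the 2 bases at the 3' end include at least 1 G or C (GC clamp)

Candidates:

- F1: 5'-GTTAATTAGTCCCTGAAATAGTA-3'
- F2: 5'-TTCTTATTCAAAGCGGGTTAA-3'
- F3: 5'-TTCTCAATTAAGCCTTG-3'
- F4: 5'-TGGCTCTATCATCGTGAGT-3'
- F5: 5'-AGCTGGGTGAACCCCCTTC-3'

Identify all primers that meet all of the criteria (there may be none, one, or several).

F4 only.

F1 (23 nt, A=8 T=8 G=4 C=3): longest run = 3 ✓; GC 7/23 = 30.4%, outside 46.5–60.6% ✗; length 23, outside 17–22 ✗; 3' end TA has 0 G/C, need ≥1 ✗ — fails.
F2 (21 nt, A=6 T=8 G=4 C=3): longest run = 3 ✓; GC 7/21 = 33.3%, outside 46.5–60.6% ✗; length 21 ✓; 3' end AA has 0 G/C, need ≥1 ✗ — fails.
F3 (17 nt, A=4 T=7 G=2 C=4): longest run = 2 ✓; GC 6/17 = 35.3%, outside 46.5–60.6% ✗; length 17 ✓; 3' end TG has 1 G/C ✓ — fails.
F4 (19 nt, A=3 T=7 G=5 C=4): longest run = 2 ✓; GC 9/19 = 47.4% ✓; length 19 ✓; 3' end GT has 1 G/C ✓ — passes.
F5 (19 nt, A=3 T=4 G=5 C=7): longest run = 5, exceeds 4 ✗; GC 12/19 = 63.2%, outside 46.5–60.6% ✗; length 19 ✓; 3' end TC has 1 G/C ✓ — fails.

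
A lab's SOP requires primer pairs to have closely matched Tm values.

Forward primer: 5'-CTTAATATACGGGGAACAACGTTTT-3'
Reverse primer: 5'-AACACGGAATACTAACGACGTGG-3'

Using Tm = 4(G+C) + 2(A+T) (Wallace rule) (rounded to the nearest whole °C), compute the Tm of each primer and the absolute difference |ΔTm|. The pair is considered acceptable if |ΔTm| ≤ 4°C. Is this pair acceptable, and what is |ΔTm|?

|ΔTm| = 0°C; the pair is acceptable.

Forward: A=8 T=8 G=5 C=4 → Tm = 2·16 + 4·9 = 68°C.
Reverse: A=9 T=3 G=6 C=5 → Tm = 2·12 + 4·11 = 68°C.
|ΔTm| = |68 − 68| = 0°C, ≤ 4°C.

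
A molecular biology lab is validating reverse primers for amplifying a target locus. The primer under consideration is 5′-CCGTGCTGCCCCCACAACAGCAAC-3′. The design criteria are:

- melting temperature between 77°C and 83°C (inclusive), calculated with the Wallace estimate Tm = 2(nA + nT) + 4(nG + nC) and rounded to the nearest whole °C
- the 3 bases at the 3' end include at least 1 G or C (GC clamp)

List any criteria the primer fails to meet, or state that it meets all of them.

Meets all criteria.

Base counts: A=6, T=2, G=4, C=12 (length 24).
Tm: Tm = 2·8 + 4·16 = 80°C ✓
GC clamp: 3' end AAC has 1 G/C ✓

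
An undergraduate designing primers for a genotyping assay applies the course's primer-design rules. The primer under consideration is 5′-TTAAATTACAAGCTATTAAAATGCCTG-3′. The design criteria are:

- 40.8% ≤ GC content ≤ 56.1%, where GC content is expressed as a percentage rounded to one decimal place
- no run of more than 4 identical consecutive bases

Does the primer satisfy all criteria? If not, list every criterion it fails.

Base counts: A=11, T=9, G=3, C=4 (length 27).
GC content: GC 7/27 = 25.9%, outside 40.8–56.1% ✗
homopolymer run: longest run = 4 ✓

Fails: GC content.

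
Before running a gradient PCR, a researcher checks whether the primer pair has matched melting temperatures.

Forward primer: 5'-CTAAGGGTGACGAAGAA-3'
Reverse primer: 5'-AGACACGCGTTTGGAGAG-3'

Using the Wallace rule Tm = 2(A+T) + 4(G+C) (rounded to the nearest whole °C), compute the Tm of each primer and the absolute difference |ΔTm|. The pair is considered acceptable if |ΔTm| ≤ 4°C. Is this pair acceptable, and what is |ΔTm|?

|ΔTm| = 6°C; the pair is not acceptable.

Forward: A=7 T=2 G=6 C=2 → Tm = 2·9 + 4·8 = 50°C.
Reverse: A=5 T=3 G=7 C=3 → Tm = 2·8 + 4·10 = 56°C.
|ΔTm| = |50 − 56| = 6°C, > 4°C.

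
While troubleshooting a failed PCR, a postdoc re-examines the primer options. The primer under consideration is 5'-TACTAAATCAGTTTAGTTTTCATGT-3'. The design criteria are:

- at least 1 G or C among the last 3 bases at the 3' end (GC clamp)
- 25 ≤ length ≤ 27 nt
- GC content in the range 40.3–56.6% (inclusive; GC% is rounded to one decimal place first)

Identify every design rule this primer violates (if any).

Base counts: A=7, T=12, G=3, C=3 (length 25).
GC clamp: 3' end TGT has 1 G/C ✓
length: length 25 ✓
GC content: GC 6/25 = 24.0%, outside 40.3–56.6% ✗

Fails: GC content.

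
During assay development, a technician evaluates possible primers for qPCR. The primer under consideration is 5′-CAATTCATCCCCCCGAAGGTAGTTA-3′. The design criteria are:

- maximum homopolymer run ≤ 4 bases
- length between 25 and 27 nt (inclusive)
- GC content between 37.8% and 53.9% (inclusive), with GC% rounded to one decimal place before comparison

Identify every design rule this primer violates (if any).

Base counts: A=7, T=6, G=4, C=8 (length 25).
homopolymer run: longest run = 6, exceeds 4 ✗
length: length 25 ✓
GC content: GC 12/25 = 48.0% ✓

Fails: homopolymer run.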